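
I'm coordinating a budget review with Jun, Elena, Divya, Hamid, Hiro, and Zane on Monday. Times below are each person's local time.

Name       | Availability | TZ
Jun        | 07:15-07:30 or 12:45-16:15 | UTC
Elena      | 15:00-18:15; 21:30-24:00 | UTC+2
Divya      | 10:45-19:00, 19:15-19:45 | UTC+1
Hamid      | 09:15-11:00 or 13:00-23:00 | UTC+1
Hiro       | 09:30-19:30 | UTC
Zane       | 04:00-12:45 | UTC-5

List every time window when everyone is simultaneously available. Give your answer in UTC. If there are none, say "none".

13:00-16:15

Jun in UTC: 07:15-07:30, 12:45-16:15.
Elena in UTC: 13:00-16:15, 19:30-22:00 (subtract 2h to convert from UTC+2).
Divya in UTC: 09:45-18:00, 18:15-18:45 (subtract 1h to convert from UTC+1).
Hamid in UTC: 08:15-10:00, 12:00-22:00 (subtract 1h to convert from UTC+1).
Hiro in UTC: 09:30-19:30.
Zane in UTC: 09:00-17:45 (add 5h to convert from UTC-5).
Jun ∩ Elena: 13:00-16:15.
Jun ∩ Elena ∩ Divya: 13:00-16:15.
Jun ∩ Elena ∩ Divya ∩ Hamid: 13:00-16:15.
Jun ∩ Elena ∩ Divya ∩ Hamid ∩ Hiro: 13:00-16:15.
Jun ∩ Elena ∩ Divya ∩ Hamid ∩ Hiro ∩ Zane: 13:00-16:15.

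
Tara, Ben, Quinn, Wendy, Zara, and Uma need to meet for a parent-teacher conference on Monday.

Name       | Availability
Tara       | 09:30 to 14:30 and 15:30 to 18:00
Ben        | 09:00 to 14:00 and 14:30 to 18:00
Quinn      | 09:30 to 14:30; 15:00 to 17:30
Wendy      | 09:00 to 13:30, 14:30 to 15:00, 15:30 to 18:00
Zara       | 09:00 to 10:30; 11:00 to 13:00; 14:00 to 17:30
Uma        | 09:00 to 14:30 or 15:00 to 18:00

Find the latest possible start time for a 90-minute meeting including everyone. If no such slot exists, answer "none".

16:00

Tara ∩ Ben: 09:30-14:00, 15:30-18:00.
Tara ∩ Ben ∩ Quinn: 09:30-14:00, 15:30-17:30.
Tara ∩ Ben ∩ Quinn ∩ Wendy: 09:30-13:30, 15:30-17:30.
Tara ∩ Ben ∩ Quinn ∩ Wendy ∩ Zara: 09:30-10:30, 11:00-13:00, 15:30-17:30.
Tara ∩ Ben ∩ Quinn ∩ Wendy ∩ Zara ∩ Uma: 09:30-10:30, 11:00-13:00, 15:30-17:30.
The last common window of at least 90 minutes is 15:30-17:30; a 90-minute meeting can start as late as 16:00 and still end by 17:30.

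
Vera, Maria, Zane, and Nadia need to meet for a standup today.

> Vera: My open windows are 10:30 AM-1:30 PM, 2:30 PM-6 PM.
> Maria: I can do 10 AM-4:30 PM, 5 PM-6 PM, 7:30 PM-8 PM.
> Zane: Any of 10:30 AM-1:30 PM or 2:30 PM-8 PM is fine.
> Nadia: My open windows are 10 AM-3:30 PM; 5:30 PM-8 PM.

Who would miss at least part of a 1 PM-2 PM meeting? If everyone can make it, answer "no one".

Vera, Zane

Vera: not fully free for 13:00-14:00. Maria: free for 13:00-14:00. Zane: not fully free for 13:00-14:00. Nadia: free for 13:00-14:00.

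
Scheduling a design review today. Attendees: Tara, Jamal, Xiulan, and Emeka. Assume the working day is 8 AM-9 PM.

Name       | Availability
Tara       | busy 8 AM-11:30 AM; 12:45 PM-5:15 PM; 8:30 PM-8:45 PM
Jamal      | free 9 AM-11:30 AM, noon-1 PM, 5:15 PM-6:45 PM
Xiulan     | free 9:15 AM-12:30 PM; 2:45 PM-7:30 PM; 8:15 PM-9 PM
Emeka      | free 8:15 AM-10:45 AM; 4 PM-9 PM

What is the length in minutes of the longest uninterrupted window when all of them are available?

Tara free: 11:30-12:45, 17:15-20:30, 20:45-21:00 (invert busy blocks within the working day).
Jamal free: 09:00-11:30, 12:00-13:00, 17:15-18:45.
Xiulan free: 09:15-12:30, 14:45-19:30, 20:15-21:00.
Emeka free: 08:15-10:45, 16:00-21:00.
Tara ∩ Jamal: 12:00-12:45, 17:15-18:45.
Tara ∩ Jamal ∩ Xiulan: 12:00-12:30, 17:15-18:45.
Tara ∩ Jamal ∩ Xiulan ∩ Emeka: 17:15-18:45.
The longest is 17:15-18:45 at 90 minutes.

90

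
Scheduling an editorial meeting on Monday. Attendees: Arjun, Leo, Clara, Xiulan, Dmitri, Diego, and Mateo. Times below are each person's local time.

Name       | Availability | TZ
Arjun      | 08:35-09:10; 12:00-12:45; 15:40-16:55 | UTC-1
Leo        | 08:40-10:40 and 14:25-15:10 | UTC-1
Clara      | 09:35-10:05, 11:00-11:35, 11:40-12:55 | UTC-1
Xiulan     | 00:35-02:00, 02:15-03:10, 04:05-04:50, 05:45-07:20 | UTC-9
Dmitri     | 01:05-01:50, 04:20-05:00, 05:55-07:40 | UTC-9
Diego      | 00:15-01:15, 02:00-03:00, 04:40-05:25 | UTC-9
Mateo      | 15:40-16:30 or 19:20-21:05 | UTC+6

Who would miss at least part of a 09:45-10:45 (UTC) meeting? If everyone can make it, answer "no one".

Arjun, Clara, Diego, Dmitri, Mateo

Arjun in UTC: 09:35-10:10, 13:00-13:45, 16:40-17:55 (add 1h to convert from UTC-1).
Leo in UTC: 09:40-11:40, 15:25-16:10 (add 1h to convert from UTC-1).
Clara in UTC: 10:35-11:05, 12:00-12:35, 12:40-13:55 (add 1h to convert from UTC-1).
Xiulan in UTC: 09:35-11:00, 11:15-12:10, 13:05-13:50, 14:45-16:20 (add 9h to convert from UTC-9).
Dmitri in UTC: 10:05-10:50, 13:20-14:00, 14:55-16:40 (add 9h to convert from UTC-9).
Diego in UTC: 09:15-10:15, 11:00-12:00, 13:40-14:25 (add 9h to convert from UTC-9).
Mateo in UTC: 09:40-10:30, 13:20-15:05 (subtract 6h to convert from UTC+6).
Arjun: not fully free for 09:45-10:45. Leo: free for 09:45-10:45. Clara: not fully free for 09:45-10:45. Xiulan: free for 09:45-10:45. Dmitri: not fully free for 09:45-10:45. Diego: not fully free for 09:45-10:45. Mateo: not fully free for 09:45-10:45.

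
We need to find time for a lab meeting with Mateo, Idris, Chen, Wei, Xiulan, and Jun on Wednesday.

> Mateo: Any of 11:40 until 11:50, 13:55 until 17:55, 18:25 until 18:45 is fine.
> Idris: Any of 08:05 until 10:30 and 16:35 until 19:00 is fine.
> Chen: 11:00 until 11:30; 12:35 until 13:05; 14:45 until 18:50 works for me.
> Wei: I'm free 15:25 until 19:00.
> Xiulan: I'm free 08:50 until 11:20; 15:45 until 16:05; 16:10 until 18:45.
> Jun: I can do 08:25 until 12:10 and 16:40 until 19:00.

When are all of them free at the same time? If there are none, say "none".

16:40-17:55, 18:25-18:45

Mateo ∩ Idris: 16:35-17:55, 18:25-18:45.
Mateo ∩ Idris ∩ Chen: 16:35-17:55, 18:25-18:45.
Mateo ∩ Idris ∩ Chen ∩ Wei: 16:35-17:55, 18:25-18:45.
Mateo ∩ Idris ∩ Chen ∩ Wei ∩ Xiulan: 16:35-17:55, 18:25-18:45.
Mateo ∩ Idris ∩ Chen ∩ Wei ∩ Xiulan ∩ Jun: 16:40-17:55, 18:25-18:45.
So the common availability across everyone is 16:40-17:55, 18:25-18:45.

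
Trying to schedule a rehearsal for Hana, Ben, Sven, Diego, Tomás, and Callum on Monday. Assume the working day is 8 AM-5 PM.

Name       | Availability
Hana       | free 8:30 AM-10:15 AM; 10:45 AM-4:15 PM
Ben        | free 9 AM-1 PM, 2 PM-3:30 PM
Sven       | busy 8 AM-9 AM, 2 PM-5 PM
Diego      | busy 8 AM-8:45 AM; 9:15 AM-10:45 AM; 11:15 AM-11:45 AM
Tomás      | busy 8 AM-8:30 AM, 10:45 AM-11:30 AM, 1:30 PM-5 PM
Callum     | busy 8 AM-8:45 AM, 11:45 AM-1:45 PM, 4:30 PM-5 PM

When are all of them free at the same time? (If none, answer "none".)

Hana free: 08:30-10:15, 10:45-16:15.
Ben free: 09:00-13:00, 14:00-15:30.
Sven free: 09:00-14:00 (invert busy blocks within the working day).
Diego free: 08:45-09:15, 10:45-11:15, 11:45-17:00 (invert busy blocks within the working day).
Tomás free: 08:30-10:45, 11:30-13:30 (invert busy blocks within the working day).
Callum free: 08:45-11:45, 13:45-16:30 (invert busy blocks within the working day).
Hana ∩ Ben: 09:00-10:15, 10:45-13:00, 14:00-15:30.
Hana ∩ Ben ∩ Sven: 09:00-10:15, 10:45-13:00.
Hana ∩ Ben ∩ Sven ∩ Diego: 09:00-09:15, 10:45-11:15, 11:45-13:00.
Hana ∩ Ben ∩ Sven ∩ Diego ∩ Tomás: 09:00-09:15, 11:45-13:00.
Hana ∩ Ben ∩ Sven ∩ Diego ∩ Tomás ∩ Callum: 09:00-09:15.

09:00-09:15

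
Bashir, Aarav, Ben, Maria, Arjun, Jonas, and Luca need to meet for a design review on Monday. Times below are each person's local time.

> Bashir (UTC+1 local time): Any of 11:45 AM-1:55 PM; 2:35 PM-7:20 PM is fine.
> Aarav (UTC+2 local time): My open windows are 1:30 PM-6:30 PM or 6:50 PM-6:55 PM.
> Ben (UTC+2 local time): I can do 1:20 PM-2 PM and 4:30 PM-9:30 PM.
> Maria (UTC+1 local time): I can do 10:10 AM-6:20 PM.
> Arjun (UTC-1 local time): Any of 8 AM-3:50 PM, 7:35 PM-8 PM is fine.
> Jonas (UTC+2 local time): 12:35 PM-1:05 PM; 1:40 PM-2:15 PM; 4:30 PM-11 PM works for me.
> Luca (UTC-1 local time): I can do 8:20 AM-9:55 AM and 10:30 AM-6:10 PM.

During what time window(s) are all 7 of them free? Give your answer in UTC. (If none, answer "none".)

Bashir in UTC: 10:45-12:55, 13:35-18:20 (subtract 1h to convert from UTC+1).
Aarav in UTC: 11:30-16:30, 16:50-16:55 (subtract 2h to convert from UTC+2).
Ben in UTC: 11:20-12:00, 14:30-19:30 (subtract 2h to convert from UTC+2).
Maria in UTC: 09:10-17:20 (subtract 1h to convert from UTC+1).
Arjun in UTC: 09:00-16:50, 20:35-21:00 (add 1h to convert from UTC-1).
Jonas in UTC: 10:35-11:05, 11:40-12:15, 14:30-21:00 (subtract 2h to convert from UTC+2).
Luca in UTC: 09:20-10:55, 11:30-19:10 (add 1h to convert from UTC-1).
Bashir ∩ Aarav: 11:30-12:55, 13:35-16:30, 16:50-16:55.
Bashir ∩ Aarav ∩ Ben: 11:30-12:00, 14:30-16:30, 16:50-16:55.
Bashir ∩ Aarav ∩ Ben ∩ Maria: 11:30-12:00, 14:30-16:30, 16:50-16:55.
Bashir ∩ Aarav ∩ Ben ∩ Maria ∩ Arjun: 11:30-12:00, 14:30-16:30.
Bashir ∩ Aarav ∩ Ben ∩ Maria ∩ Arjun ∩ Jonas: 11:40-12:00, 14:30-16:30.
Bashir ∩ Aarav ∩ Ben ∩ Maria ∩ Arjun ∩ Jonas ∩ Luca: 11:40-12:00, 14:30-16:30.
So the common availability across everyone is 11:40-12:00, 14:30-16:30.

11:40-12:00, 14:30-16:30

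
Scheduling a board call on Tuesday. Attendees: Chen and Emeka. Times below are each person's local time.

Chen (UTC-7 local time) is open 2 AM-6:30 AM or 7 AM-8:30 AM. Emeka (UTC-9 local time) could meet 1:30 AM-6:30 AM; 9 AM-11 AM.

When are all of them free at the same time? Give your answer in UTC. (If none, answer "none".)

Chen in UTC: 09:00-13:30, 14:00-15:30 (add 7h to convert from UTC-7).
Emeka in UTC: 10:30-15:30, 18:00-20:00 (add 9h to convert from UTC-9).
Chen ∩ Emeka: 10:30-13:30, 14:00-15:30.

10:30-13:30, 14:00-15:30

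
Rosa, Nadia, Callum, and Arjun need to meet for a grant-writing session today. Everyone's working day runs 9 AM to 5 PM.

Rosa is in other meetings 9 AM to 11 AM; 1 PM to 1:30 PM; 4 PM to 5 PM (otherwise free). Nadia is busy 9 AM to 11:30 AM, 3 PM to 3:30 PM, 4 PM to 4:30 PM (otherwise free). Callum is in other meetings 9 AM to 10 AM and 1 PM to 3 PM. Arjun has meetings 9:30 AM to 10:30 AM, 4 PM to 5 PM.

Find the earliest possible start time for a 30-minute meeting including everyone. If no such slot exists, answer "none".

11:30

Rosa free: 11:00-13:00, 13:30-16:00 (invert busy blocks within the working day).
Nadia free: 11:30-15:00, 15:30-16:00, 16:30-17:00 (invert busy blocks within the working day).
Callum free: 10:00-13:00, 15:00-17:00 (invert busy blocks within the working day).
Arjun free: 09:00-09:30, 10:30-16:00 (invert busy blocks within the working day).
Rosa ∩ Nadia: 11:30-13:00, 13:30-15:00, 15:30-16:00.
Rosa ∩ Nadia ∩ Callum: 11:30-13:00, 15:30-16:00.
Rosa ∩ Nadia ∩ Callum ∩ Arjun: 11:30-13:00, 15:30-16:00.
The first common window of at least 30 minutes is 11:30-13:00, so the earliest start is 11:30.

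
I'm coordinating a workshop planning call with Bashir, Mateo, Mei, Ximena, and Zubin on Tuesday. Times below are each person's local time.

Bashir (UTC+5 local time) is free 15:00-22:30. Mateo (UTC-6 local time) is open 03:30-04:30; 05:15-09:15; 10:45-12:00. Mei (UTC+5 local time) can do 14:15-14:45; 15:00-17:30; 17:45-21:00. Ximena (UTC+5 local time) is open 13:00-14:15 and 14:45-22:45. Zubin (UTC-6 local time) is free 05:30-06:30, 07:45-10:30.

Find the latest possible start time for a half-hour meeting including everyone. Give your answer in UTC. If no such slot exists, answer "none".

Bashir in UTC: 10:00-17:30 (subtract 5h to convert from UTC+5).
Mateo in UTC: 09:30-10:30, 11:15-15:15, 16:45-18:00 (add 6h to convert from UTC-6).
Mei in UTC: 09:15-09:45, 10:00-12:30, 12:45-16:00 (subtract 5h to convert from UTC+5).
Ximena in UTC: 08:00-09:15, 09:45-17:45 (subtract 5h to convert from UTC+5).
Zubin in UTC: 11:30-12:30, 13:45-16:30 (add 6h to convert from UTC-6).
Bashir ∩ Mateo: 10:00-10:30, 11:15-15:15, 16:45-17:30.
Bashir ∩ Mateo ∩ Mei: 10:00-10:30, 11:15-12:30, 12:45-15:15.
Bashir ∩ Mateo ∩ Mei ∩ Ximena: 10:00-10:30, 11:15-12:30, 12:45-15:15.
Bashir ∩ Mateo ∩ Mei ∩ Ximena ∩ Zubin: 11:30-12:30, 13:45-15:15.
Those are the intersection windows.
The last common window of at least 30 minutes is 13:45-15:15; a 30-minute meeting can start as late as 14:45 and still end by 15:15.

14:45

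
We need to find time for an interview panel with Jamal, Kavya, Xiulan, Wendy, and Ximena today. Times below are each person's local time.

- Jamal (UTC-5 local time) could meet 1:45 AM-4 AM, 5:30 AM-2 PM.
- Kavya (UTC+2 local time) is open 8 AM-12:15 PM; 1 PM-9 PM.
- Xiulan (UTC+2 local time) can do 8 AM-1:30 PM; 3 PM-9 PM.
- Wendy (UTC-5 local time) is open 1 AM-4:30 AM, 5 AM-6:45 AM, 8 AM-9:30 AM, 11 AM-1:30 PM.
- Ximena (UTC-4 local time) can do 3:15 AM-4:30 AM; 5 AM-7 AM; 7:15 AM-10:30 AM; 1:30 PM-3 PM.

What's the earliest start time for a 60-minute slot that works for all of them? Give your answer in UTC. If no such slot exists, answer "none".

Jamal in UTC: 06:45-09:00, 10:30-19:00 (add 5h to convert from UTC-5).
Kavya in UTC: 06:00-10:15, 11:00-19:00 (subtract 2h to convert from UTC+2).
Xiulan in UTC: 06:00-11:30, 13:00-19:00 (subtract 2h to convert from UTC+2).
Wendy in UTC: 06:00-09:30, 10:00-11:45, 13:00-14:30, 16:00-18:30 (add 5h to convert from UTC-5).
Ximena in UTC: 07:15-08:30, 09:00-11:00, 11:15-14:30, 17:30-19:00 (add 4h to convert from UTC-4).
Jamal ∩ Kavya: 06:45-09:00, 11:00-19:00.
Jamal ∩ Kavya ∩ Xiulan: 06:45-09:00, 11:00-11:30, 13:00-19:00.
Jamal ∩ Kavya ∩ Xiulan ∩ Wendy: 06:45-09:00, 11:00-11:30, 13:00-14:30, 16:00-18:30.
Jamal ∩ Kavya ∩ Xiulan ∩ Wendy ∩ Ximena: 07:15-08:30, 11:15-11:30, 13:00-14:30, 17:30-18:30.
Those are the intersection windows.
The first common window of at least 60 minutes is 07:15-08:30, so the earliest start is 07:15.

07:15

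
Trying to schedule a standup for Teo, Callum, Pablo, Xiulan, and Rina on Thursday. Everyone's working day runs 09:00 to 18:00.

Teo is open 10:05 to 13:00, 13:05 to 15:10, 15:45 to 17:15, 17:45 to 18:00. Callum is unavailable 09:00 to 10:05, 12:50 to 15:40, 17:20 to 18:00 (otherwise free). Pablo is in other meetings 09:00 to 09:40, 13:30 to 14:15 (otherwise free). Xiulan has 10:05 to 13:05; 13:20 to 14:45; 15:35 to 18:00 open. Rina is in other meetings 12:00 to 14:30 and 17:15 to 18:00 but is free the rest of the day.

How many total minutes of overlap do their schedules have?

Teo free: 10:05-13:00, 13:05-15:10, 15:45-17:15, 17:45-18:00.
Callum free: 10:05-12:50, 15:40-17:20 (invert busy blocks within the working day).
Pablo free: 09:40-13:30, 14:15-18:00 (invert busy blocks within the working day).
Xiulan free: 10:05-13:05, 13:20-14:45, 15:35-18:00.
Rina free: 09:00-12:00, 14:30-17:15 (invert busy blocks within the working day).
Teo ∩ Callum: 10:05-12:50, 15:45-17:15.
Teo ∩ Callum ∩ Pablo: 10:05-12:50, 15:45-17:15.
Teo ∩ Callum ∩ Pablo ∩ Xiulan: 10:05-12:50, 15:45-17:15.
Teo ∩ Callum ∩ Pablo ∩ Xiulan ∩ Rina: 10:05-12:00, 15:45-17:15.
Summing the common windows: 115 + 90 = 205 minutes.

205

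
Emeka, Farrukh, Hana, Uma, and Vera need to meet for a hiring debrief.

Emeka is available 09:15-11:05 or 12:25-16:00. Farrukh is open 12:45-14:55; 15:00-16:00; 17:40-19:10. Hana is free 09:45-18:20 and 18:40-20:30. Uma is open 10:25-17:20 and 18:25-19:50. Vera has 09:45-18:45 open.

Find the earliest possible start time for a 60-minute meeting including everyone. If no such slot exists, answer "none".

Emeka ∩ Farrukh: 12:45-14:55, 15:00-16:00.
Emeka ∩ Farrukh ∩ Hana: 12:45-14:55, 15:00-16:00.
Emeka ∩ Farrukh ∩ Hana ∩ Uma: 12:45-14:55, 15:00-16:00.
Emeka ∩ Farrukh ∩ Hana ∩ Uma ∩ Vera: 12:45-14:55, 15:00-16:00.
The first common window of at least 60 minutes is 12:45-14:55, so the earliest start is 12:45.

12:45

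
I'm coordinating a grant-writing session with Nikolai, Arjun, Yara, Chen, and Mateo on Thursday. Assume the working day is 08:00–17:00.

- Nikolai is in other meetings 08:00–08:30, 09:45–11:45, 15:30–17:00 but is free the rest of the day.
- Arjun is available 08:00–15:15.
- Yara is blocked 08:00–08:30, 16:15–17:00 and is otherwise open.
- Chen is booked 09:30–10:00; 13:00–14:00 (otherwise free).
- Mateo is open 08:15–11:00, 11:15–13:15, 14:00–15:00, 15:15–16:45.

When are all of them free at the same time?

08:30-09:30, 11:45-13:00, 14:00-15:00

Nikolai free: 08:30-09:45, 11:45-15:30 (invert busy blocks within the working day).
Arjun free: 08:00-15:15.
Yara free: 08:30-16:15 (invert busy blocks within the working day).
Chen free: 08:00-09:30, 10:00-13:00, 14:00-17:00 (invert busy blocks within the working day).
Mateo free: 08:15-11:00, 11:15-13:15, 14:00-15:00, 15:15-16:45.
Nikolai ∩ Arjun: 08:30-09:45, 11:45-15:15.
Nikolai ∩ Arjun ∩ Yara: 08:30-09:45, 11:45-15:15.
Nikolai ∩ Arjun ∩ Yara ∩ Chen: 08:30-09:30, 11:45-13:00, 14:00-15:15.
Nikolai ∩ Arjun ∩ Yara ∩ Chen ∩ Mateo: 08:30-09:30, 11:45-13:00, 14:00-15:00.
So the common availability across everyone is 08:30-09:30, 11:45-13:00, 14:00-15:00.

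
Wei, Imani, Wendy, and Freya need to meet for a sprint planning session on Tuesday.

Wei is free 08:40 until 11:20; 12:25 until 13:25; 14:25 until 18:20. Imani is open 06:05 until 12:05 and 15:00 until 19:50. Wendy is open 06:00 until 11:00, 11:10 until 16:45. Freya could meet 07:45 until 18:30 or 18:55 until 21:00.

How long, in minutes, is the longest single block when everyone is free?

140

Wei ∩ Imani: 08:40-11:20, 15:00-18:20.
Wei ∩ Imani ∩ Wendy: 08:40-11:00, 11:10-11:20, 15:00-16:45.
Wei ∩ Imani ∩ Wendy ∩ Freya: 08:40-11:00, 11:10-11:20, 15:00-16:45.
The longest is 08:40-11:00 at 140 minutes.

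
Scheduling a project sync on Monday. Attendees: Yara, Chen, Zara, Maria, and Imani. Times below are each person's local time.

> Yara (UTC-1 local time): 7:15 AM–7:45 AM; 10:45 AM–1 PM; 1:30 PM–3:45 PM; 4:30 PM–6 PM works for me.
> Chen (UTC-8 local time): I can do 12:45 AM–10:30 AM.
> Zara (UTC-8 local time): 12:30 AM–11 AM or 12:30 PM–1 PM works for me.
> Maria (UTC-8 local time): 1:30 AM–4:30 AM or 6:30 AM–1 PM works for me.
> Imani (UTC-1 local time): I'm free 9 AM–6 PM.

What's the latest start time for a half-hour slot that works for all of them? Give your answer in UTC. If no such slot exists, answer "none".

18:00

Yara in UTC: 08:15-08:45, 11:45-14:00, 14:30-16:45, 17:30-19:00 (add 1h to convert from UTC-1).
Chen in UTC: 08:45-18:30 (add 8h to convert from UTC-8).
Zara in UTC: 08:30-19:00, 20:30-21:00 (add 8h to convert from UTC-8).
Maria in UTC: 09:30-12:30, 14:30-21:00 (add 8h to convert from UTC-8).
Imani in UTC: 10:00-19:00 (add 1h to convert from UTC-1).
Yara ∩ Chen: 11:45-14:00, 14:30-16:45, 17:30-18:30.
Yara ∩ Chen ∩ Zara: 11:45-14:00, 14:30-16:45, 17:30-18:30.
Yara ∩ Chen ∩ Zara ∩ Maria: 11:45-12:30, 14:30-16:45, 17:30-18:30.
Yara ∩ Chen ∩ Zara ∩ Maria ∩ Imani: 11:45-12:30, 14:30-16:45, 17:30-18:30.
Those are the intersection windows.
The last common window of at least 30 minutes is 17:30-18:30; a 30-minute meeting can start as late as 18:00 and still end by 18:30.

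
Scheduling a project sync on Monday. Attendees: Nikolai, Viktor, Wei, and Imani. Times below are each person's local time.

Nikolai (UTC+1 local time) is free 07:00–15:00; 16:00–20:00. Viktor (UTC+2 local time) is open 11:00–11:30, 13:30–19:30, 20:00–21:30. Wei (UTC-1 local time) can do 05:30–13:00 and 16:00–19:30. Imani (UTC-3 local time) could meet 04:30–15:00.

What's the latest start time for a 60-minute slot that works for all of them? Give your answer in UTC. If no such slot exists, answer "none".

Nikolai in UTC: 06:00-14:00, 15:00-19:00 (subtract 1h to convert from UTC+1).
Viktor in UTC: 09:00-09:30, 11:30-17:30, 18:00-19:30 (subtract 2h to convert from UTC+2).
Wei in UTC: 06:30-14:00, 17:00-20:30 (add 1h to convert from UTC-1).
Imani in UTC: 07:30-18:00 (add 3h to convert from UTC-3).
Nikolai ∩ Viktor: 09:00-09:30, 11:30-14:00, 15:00-17:30, 18:00-19:00.
Nikolai ∩ Viktor ∩ Wei: 09:00-09:30, 11:30-14:00, 17:00-17:30, 18:00-19:00.
Nikolai ∩ Viktor ∩ Wei ∩ Imani: 09:00-09:30, 11:30-14:00, 17:00-17:30.
Those are the intersection windows.
The last common window of at least 60 minutes is 11:30-14:00; a 60-minute meeting can start as late as 13:00 and still end by 14:00.

13:00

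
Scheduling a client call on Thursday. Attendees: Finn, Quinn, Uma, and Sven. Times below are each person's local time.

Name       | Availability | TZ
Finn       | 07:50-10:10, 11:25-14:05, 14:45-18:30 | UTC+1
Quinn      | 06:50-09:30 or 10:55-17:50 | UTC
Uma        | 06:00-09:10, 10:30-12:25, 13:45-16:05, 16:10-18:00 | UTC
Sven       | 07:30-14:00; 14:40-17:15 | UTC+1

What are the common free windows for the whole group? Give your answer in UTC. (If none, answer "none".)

06:50-09:10, 10:55-12:25, 13:45-16:05, 16:10-16:15

Finn in UTC: 06:50-09:10, 10:25-13:05, 13:45-17:30 (subtract 1h to convert from UTC+1).
Quinn in UTC: 06:50-09:30, 10:55-17:50.
Uma in UTC: 06:00-09:10, 10:30-12:25, 13:45-16:05, 16:10-18:00.
Sven in UTC: 06:30-13:00, 13:40-16:15 (subtract 1h to convert from UTC+1).
Finn ∩ Quinn: 06:50-09:10, 10:55-13:05, 13:45-17:30.
Finn ∩ Quinn ∩ Uma: 06:50-09:10, 10:55-12:25, 13:45-16:05, 16:10-17:30.
Finn ∩ Quinn ∩ Uma ∩ Sven: 06:50-09:10, 10:55-12:25, 13:45-16:05, 16:10-16:15.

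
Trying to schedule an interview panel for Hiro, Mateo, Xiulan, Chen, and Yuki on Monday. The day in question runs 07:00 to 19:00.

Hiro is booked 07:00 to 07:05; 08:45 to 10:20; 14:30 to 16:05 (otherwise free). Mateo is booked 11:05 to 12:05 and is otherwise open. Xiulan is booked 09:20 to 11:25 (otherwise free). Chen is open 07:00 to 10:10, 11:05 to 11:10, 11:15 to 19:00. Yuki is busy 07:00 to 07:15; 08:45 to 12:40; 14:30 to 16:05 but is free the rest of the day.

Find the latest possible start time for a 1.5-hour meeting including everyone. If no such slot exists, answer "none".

Hiro free: 07:05-08:45, 10:20-14:30, 16:05-19:00 (invert busy blocks within the working day).
Mateo free: 07:00-11:05, 12:05-19:00 (invert busy blocks within the working day).
Xiulan free: 07:00-09:20, 11:25-19:00 (invert busy blocks within the working day).
Chen free: 07:00-10:10, 11:05-11:10, 11:15-19:00.
Yuki free: 07:15-08:45, 12:40-14:30, 16:05-19:00 (invert busy blocks within the working day).
Hiro ∩ Mateo: 07:05-08:45, 10:20-11:05, 12:05-14:30, 16:05-19:00.
Hiro ∩ Mateo ∩ Xiulan: 07:05-08:45, 12:05-14:30, 16:05-19:00.
Hiro ∩ Mateo ∩ Xiulan ∩ Chen: 07:05-08:45, 12:05-14:30, 16:05-19:00.
Hiro ∩ Mateo ∩ Xiulan ∩ Chen ∩ Yuki: 07:15-08:45, 12:40-14:30, 16:05-19:00.
The last common window of at least 90 minutes is 16:05-19:00; a 90-minute meeting can start as late as 17:30 and still end by 19:00.

17:30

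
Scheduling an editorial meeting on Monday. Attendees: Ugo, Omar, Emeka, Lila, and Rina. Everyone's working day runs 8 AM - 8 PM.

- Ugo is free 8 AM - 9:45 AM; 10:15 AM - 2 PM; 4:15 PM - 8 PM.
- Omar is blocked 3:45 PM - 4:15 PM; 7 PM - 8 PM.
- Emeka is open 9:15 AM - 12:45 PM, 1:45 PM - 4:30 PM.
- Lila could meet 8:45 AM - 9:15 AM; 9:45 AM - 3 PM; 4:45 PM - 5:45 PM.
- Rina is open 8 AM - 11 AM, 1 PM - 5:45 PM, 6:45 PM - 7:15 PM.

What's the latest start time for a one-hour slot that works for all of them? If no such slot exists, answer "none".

none

Ugo free: 08:00-09:45, 10:15-14:00, 16:15-20:00.
Omar free: 08:00-15:45, 16:15-19:00 (invert busy blocks within the working day).
Emeka free: 09:15-12:45, 13:45-16:30.
Lila free: 08:45-09:15, 09:45-15:00, 16:45-17:45.
Rina free: 08:00-11:00, 13:00-17:45, 18:45-19:15.
Ugo ∩ Omar: 08:00-09:45, 10:15-14:00, 16:15-19:00.
Ugo ∩ Omar ∩ Emeka: 09:15-09:45, 10:15-12:45, 13:45-14:00, 16:15-16:30.
Ugo ∩ Omar ∩ Emeka ∩ Lila: 10:15-12:45, 13:45-14:00.
Ugo ∩ Omar ∩ Emeka ∩ Lila ∩ Rina: 10:15-11:00, 13:45-14:00.
No common window is at least 60 minutes long.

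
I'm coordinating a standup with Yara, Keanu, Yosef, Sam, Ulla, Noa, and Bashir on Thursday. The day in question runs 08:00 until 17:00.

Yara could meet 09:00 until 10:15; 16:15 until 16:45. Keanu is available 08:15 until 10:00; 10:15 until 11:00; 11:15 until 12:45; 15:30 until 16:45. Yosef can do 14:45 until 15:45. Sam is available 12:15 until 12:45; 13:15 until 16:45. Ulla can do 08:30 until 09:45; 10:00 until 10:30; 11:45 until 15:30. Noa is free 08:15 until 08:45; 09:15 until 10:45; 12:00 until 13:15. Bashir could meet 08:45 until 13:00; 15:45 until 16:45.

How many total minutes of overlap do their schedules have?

0

Yara ∩ Keanu: 09:00-10:00, 16:15-16:45.
Yara ∩ Keanu ∩ Yosef: ∅.
Yara ∩ Keanu ∩ Yosef ∩ Sam: ∅.
Yara ∩ Keanu ∩ Yosef ∩ Sam ∩ Ulla: ∅.
Yara ∩ Keanu ∩ Yosef ∩ Sam ∩ Ulla ∩ Noa: ∅.
Yara ∩ Keanu ∩ Yosef ∩ Sam ∩ Ulla ∩ Noa ∩ Bashir: ∅.
There is no time when everyone is free.
There is no common window, so the total is 0 minutes.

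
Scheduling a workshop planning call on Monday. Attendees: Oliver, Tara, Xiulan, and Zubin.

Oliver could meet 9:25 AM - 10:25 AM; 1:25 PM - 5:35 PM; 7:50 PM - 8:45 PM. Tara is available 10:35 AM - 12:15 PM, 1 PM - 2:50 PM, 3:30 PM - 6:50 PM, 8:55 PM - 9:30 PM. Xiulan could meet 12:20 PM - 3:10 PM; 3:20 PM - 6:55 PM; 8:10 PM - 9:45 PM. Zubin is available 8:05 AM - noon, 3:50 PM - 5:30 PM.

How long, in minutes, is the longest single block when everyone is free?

100

Oliver ∩ Tara: 13:25-14:50, 15:30-17:35.
Oliver ∩ Tara ∩ Xiulan: 13:25-14:50, 15:30-17:35.
Oliver ∩ Tara ∩ Xiulan ∩ Zubin: 15:50-17:30.
The longest is 15:50-17:30 at 100 minutes.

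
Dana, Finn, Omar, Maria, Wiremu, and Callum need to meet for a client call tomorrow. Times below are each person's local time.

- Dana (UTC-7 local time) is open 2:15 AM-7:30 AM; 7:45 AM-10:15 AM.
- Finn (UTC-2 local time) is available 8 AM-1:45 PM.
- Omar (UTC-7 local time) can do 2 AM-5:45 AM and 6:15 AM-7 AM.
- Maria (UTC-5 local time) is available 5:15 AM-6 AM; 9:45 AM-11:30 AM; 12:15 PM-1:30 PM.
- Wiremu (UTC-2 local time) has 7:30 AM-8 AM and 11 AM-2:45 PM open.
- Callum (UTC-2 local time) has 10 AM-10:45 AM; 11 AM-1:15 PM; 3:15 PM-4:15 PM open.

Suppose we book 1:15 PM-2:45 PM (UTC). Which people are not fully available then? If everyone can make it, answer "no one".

Dana in UTC: 09:15-14:30, 14:45-17:15 (add 7h to convert from UTC-7).
Finn in UTC: 10:00-15:45 (add 2h to convert from UTC-2).
Omar in UTC: 09:00-12:45, 13:15-14:00 (add 7h to convert from UTC-7).
Maria in UTC: 10:15-11:00, 14:45-16:30, 17:15-18:30 (add 5h to convert from UTC-5).
Wiremu in UTC: 09:30-10:00, 13:00-16:45 (add 2h to convert from UTC-2).
Callum in UTC: 12:00-12:45, 13:00-15:15, 17:15-18:15 (add 2h to convert from UTC-2).
Dana: not fully free for 13:15-14:45. Finn: free for 13:15-14:45. Omar: not fully free for 13:15-14:45. Maria: not fully free for 13:15-14:45. Wiremu: free for 13:15-14:45. Callum: free for 13:15-14:45.

Dana, Maria, Omar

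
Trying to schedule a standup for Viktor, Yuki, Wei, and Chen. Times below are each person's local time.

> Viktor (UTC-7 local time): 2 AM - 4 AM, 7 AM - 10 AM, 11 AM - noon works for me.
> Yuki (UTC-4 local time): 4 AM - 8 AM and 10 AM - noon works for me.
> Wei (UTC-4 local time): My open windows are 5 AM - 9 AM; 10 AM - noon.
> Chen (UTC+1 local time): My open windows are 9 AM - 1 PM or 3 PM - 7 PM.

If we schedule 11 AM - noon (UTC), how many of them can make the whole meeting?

Viktor in UTC: 09:00-11:00, 14:00-17:00, 18:00-19:00 (add 7h to convert from UTC-7).
Yuki in UTC: 08:00-12:00, 14:00-16:00 (add 4h to convert from UTC-4).
Wei in UTC: 09:00-13:00, 14:00-16:00 (add 4h to convert from UTC-4).
Chen in UTC: 08:00-12:00, 14:00-18:00 (subtract 1h to convert from UTC+1).
Yuki, Wei, and Chen can make the full 11:00-12:00 slot — that's 3.

3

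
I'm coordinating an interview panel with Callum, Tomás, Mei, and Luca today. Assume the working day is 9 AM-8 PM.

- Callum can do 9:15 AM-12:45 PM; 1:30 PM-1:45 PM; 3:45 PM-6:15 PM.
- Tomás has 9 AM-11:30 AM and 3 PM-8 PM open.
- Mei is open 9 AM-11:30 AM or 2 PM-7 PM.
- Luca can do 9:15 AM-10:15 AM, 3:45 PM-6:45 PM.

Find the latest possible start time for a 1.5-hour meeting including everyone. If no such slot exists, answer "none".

Callum ∩ Tomás: 09:15-11:30, 15:45-18:15.
Callum ∩ Tomás ∩ Mei: 09:15-11:30, 15:45-18:15.
Callum ∩ Tomás ∩ Mei ∩ Luca: 09:15-10:15, 15:45-18:15.
The last common window of at least 90 minutes is 15:45-18:15; a 90-minute meeting can start as late as 16:45 and still end by 18:15.

16:45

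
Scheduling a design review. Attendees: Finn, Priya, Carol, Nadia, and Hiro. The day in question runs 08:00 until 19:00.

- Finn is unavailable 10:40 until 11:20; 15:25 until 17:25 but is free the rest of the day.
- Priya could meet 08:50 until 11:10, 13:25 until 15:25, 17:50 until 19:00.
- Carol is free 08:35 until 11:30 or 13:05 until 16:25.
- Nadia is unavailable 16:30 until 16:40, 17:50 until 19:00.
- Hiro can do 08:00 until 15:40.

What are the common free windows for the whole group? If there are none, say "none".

Finn free: 08:00-10:40, 11:20-15:25, 17:25-19:00 (invert busy blocks within the working day).
Priya free: 08:50-11:10, 13:25-15:25, 17:50-19:00.
Carol free: 08:35-11:30, 13:05-16:25.
Nadia free: 08:00-16:30, 16:40-17:50 (invert busy blocks within the working day).
Hiro free: 08:00-15:40.
Finn ∩ Priya: 08:50-10:40, 13:25-15:25, 17:50-19:00.
Finn ∩ Priya ∩ Carol: 08:50-10:40, 13:25-15:25.
Finn ∩ Priya ∩ Carol ∩ Nadia: 08:50-10:40, 13:25-15:25.
Finn ∩ Priya ∩ Carol ∩ Nadia ∩ Hiro: 08:50-10:40, 13:25-15:25.
So the common availability across everyone is 08:50-10:40, 13:25-15:25.

08:50-10:40, 13:25-15:25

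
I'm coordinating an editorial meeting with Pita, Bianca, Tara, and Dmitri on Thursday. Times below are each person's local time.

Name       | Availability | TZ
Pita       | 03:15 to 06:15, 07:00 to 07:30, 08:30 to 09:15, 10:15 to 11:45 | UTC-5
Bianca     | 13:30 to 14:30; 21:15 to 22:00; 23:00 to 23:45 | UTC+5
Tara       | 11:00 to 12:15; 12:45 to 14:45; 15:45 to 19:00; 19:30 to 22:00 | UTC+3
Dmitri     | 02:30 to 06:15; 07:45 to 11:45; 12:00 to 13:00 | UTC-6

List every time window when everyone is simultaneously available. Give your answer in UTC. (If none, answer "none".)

Pita in UTC: 08:15-11:15, 12:00-12:30, 13:30-14:15, 15:15-16:45 (add 5h to convert from UTC-5).
Bianca in UTC: 08:30-09:30, 16:15-17:00, 18:00-18:45 (subtract 5h to convert from UTC+5).
Tara in UTC: 08:00-09:15, 09:45-11:45, 12:45-16:00, 16:30-19:00 (subtract 3h to convert from UTC+3).
Dmitri in UTC: 08:30-12:15, 13:45-17:45, 18:00-19:00 (add 6h to convert from UTC-6).
Pita ∩ Bianca: 08:30-09:30, 16:15-16:45.
Pita ∩ Bianca ∩ Tara: 08:30-09:15, 16:30-16:45.
Pita ∩ Bianca ∩ Tara ∩ Dmitri: 08:30-09:15, 16:30-16:45.

08:30-09:15, 16:30-16:45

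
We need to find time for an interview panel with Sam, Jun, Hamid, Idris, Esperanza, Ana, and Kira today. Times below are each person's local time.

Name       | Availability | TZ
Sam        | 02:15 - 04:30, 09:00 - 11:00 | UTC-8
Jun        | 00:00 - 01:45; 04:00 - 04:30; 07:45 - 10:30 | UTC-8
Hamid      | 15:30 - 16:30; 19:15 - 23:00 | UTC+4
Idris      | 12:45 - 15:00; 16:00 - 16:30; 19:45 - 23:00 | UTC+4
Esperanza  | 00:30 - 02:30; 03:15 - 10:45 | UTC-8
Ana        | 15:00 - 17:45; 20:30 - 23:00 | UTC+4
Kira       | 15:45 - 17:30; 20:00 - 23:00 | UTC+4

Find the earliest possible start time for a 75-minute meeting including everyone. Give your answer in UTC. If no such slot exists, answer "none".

17:00

Sam in UTC: 10:15-12:30, 17:00-19:00 (add 8h to convert from UTC-8).
Jun in UTC: 08:00-09:45, 12:00-12:30, 15:45-18:30 (add 8h to convert from UTC-8).
Hamid in UTC: 11:30-12:30, 15:15-19:00 (subtract 4h to convert from UTC+4).
Idris in UTC: 08:45-11:00, 12:00-12:30, 15:45-19:00 (subtract 4h to convert from UTC+4).
Esperanza in UTC: 08:30-10:30, 11:15-18:45 (add 8h to convert from UTC-8).
Ana in UTC: 11:00-13:45, 16:30-19:00 (subtract 4h to convert from UTC+4).
Kira in UTC: 11:45-13:30, 16:00-19:00 (subtract 4h to convert from UTC+4).
Sam ∩ Jun: 12:00-12:30, 17:00-18:30.
Sam ∩ Jun ∩ Hamid: 12:00-12:30, 17:00-18:30.
Sam ∩ Jun ∩ Hamid ∩ Idris: 12:00-12:30, 17:00-18:30.
Sam ∩ Jun ∩ Hamid ∩ Idris ∩ Esperanza: 12:00-12:30, 17:00-18:30.
Sam ∩ Jun ∩ Hamid ∩ Idris ∩ Esperanza ∩ Ana: 12:00-12:30, 17:00-18:30.
Sam ∩ Jun ∩ Hamid ∩ Idris ∩ Esperanza ∩ Ana ∩ Kira: 12:00-12:30, 17:00-18:30.
The first common window of at least 75 minutes is 17:00-18:30, so the earliest start is 17:00.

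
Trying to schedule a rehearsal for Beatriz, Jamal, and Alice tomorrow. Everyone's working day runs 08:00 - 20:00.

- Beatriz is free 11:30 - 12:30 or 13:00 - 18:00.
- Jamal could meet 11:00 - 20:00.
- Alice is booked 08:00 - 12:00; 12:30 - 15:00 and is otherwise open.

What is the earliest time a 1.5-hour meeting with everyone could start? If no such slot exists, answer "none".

Beatriz free: 11:30-12:30, 13:00-18:00.
Jamal free: 11:00-20:00.
Alice free: 12:00-12:30, 15:00-20:00 (invert busy blocks within the working day).
Beatriz ∩ Jamal: 11:30-12:30, 13:00-18:00.
Beatriz ∩ Jamal ∩ Alice: 12:00-12:30, 15:00-18:00.
The first common window of at least 90 minutes is 15:00-18:00, so the earliest start is 15:00.

15:00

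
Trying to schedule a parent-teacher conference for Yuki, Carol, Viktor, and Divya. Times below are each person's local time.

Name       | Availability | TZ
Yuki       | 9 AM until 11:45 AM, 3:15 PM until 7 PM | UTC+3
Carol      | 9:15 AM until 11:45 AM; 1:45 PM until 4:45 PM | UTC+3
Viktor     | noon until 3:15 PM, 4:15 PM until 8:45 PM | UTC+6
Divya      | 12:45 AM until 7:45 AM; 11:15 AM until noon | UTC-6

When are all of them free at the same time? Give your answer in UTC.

Yuki in UTC: 06:00-08:45, 12:15-16:00 (subtract 3h to convert from UTC+3).
Carol in UTC: 06:15-08:45, 10:45-13:45 (subtract 3h to convert from UTC+3).
Viktor in UTC: 06:00-09:15, 10:15-14:45 (subtract 6h to convert from UTC+6).
Divya in UTC: 06:45-13:45, 17:15-18:00 (add 6h to convert from UTC-6).
Yuki ∩ Carol: 06:15-08:45, 12:15-13:45.
Yuki ∩ Carol ∩ Viktor: 06:15-08:45, 12:15-13:45.
Yuki ∩ Carol ∩ Viktor ∩ Divya: 06:45-08:45, 12:15-13:45.

06:45-08:45, 12:15-13:45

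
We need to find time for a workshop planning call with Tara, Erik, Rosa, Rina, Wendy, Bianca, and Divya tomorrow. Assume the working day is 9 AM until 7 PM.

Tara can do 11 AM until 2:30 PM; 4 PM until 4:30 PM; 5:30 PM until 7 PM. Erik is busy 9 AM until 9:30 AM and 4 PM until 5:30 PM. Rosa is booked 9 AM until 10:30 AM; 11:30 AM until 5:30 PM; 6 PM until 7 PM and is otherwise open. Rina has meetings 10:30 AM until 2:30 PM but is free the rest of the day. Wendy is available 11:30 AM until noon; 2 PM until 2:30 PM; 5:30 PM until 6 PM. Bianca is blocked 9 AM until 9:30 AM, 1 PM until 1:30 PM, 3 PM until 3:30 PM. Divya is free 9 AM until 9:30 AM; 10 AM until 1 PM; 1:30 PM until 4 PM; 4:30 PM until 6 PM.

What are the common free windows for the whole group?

Tara free: 11:00-14:30, 16:00-16:30, 17:30-19:00.
Erik free: 09:30-16:00, 17:30-19:00 (invert busy blocks within the working day).
Rosa free: 10:30-11:30, 17:30-18:00 (invert busy blocks within the working day).
Rina free: 09:00-10:30, 14:30-19:00 (invert busy blocks within the working day).
Wendy free: 11:30-12:00, 14:00-14:30, 17:30-18:00.
Bianca free: 09:30-13:00, 13:30-15:00, 15:30-19:00 (invert busy blocks within the working day).
Divya free: 09:00-09:30, 10:00-13:00, 13:30-16:00, 16:30-18:00.
Tara ∩ Erik: 11:00-14:30, 17:30-19:00.
Tara ∩ Erik ∩ Rosa: 11:00-11:30, 17:30-18:00.
Tara ∩ Erik ∩ Rosa ∩ Rina: 17:30-18:00.
Tara ∩ Erik ∩ Rosa ∩ Rina ∩ Wendy: 17:30-18:00.
Tara ∩ Erik ∩ Rosa ∩ Rina ∩ Wendy ∩ Bianca: 17:30-18:00.
Tara ∩ Erik ∩ Rosa ∩ Rina ∩ Wendy ∩ Bianca ∩ Divya: 17:30-18:00.

17:30-18:00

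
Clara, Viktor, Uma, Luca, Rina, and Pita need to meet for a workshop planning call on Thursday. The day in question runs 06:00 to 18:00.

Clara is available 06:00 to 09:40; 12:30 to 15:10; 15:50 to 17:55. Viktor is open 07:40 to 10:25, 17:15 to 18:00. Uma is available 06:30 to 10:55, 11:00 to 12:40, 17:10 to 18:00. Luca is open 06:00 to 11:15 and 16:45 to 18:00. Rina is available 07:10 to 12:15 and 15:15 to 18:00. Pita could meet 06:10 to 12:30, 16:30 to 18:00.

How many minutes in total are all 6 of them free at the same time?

160

Clara ∩ Viktor: 07:40-09:40, 17:15-17:55.
Clara ∩ Viktor ∩ Uma: 07:40-09:40, 17:15-17:55.
Clara ∩ Viktor ∩ Uma ∩ Luca: 07:40-09:40, 17:15-17:55.
Clara ∩ Viktor ∩ Uma ∩ Luca ∩ Rina: 07:40-09:40, 17:15-17:55.
Clara ∩ Viktor ∩ Uma ∩ Luca ∩ Rina ∩ Pita: 07:40-09:40, 17:15-17:55.
Summing the common windows: 120 + 40 = 160 minutes.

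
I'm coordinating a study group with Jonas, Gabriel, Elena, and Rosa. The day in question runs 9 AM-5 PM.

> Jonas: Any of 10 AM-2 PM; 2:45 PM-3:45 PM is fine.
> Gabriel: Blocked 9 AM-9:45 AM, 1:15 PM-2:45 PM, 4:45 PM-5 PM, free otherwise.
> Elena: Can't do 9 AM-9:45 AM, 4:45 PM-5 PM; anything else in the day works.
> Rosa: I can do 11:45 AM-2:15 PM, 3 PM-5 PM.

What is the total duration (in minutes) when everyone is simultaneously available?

Jonas free: 10:00-14:00, 14:45-15:45.
Gabriel free: 09:45-13:15, 14:45-16:45 (invert busy blocks within the working day).
Elena free: 09:45-16:45 (invert busy blocks within the working day).
Rosa free: 11:45-14:15, 15:00-17:00.
Jonas ∩ Gabriel: 10:00-13:15, 14:45-15:45.
Jonas ∩ Gabriel ∩ Elena: 10:00-13:15, 14:45-15:45.
Jonas ∩ Gabriel ∩ Elena ∩ Rosa: 11:45-13:15, 15:00-15:45.
Summing the common windows: 90 + 45 = 135 minutes.

135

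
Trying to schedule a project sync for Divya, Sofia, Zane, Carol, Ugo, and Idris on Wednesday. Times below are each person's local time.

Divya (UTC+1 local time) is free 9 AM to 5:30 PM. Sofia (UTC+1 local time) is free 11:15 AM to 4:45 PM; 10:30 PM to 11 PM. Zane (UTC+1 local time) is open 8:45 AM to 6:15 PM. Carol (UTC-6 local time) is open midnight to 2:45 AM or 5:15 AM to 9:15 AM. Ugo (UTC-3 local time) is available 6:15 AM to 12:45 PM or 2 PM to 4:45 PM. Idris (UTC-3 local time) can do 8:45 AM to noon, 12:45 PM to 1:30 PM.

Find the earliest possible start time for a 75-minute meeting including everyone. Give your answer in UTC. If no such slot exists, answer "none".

Divya in UTC: 08:00-16:30 (subtract 1h to convert from UTC+1).
Sofia in UTC: 10:15-15:45, 21:30-22:00 (subtract 1h to convert from UTC+1).
Zane in UTC: 07:45-17:15 (subtract 1h to convert from UTC+1).
Carol in UTC: 06:00-08:45, 11:15-15:15 (add 6h to convert from UTC-6).
Ugo in UTC: 09:15-15:45, 17:00-19:45 (add 3h to convert from UTC-3).
Idris in UTC: 11:45-15:00, 15:45-16:30 (add 3h to convert from UTC-3).
Divya ∩ Sofia: 10:15-15:45.
Divya ∩ Sofia ∩ Zane: 10:15-15:45.
Divya ∩ Sofia ∩ Zane ∩ Carol: 11:15-15:15.
Divya ∩ Sofia ∩ Zane ∩ Carol ∩ Ugo: 11:15-15:15.
Divya ∩ Sofia ∩ Zane ∩ Carol ∩ Ugo ∩ Idris: 11:45-15:00.
So the common availability across everyone is 11:45-15:00.
The first common window of at least 75 minutes is 11:45-15:00, so the earliest start is 11:45.

11:45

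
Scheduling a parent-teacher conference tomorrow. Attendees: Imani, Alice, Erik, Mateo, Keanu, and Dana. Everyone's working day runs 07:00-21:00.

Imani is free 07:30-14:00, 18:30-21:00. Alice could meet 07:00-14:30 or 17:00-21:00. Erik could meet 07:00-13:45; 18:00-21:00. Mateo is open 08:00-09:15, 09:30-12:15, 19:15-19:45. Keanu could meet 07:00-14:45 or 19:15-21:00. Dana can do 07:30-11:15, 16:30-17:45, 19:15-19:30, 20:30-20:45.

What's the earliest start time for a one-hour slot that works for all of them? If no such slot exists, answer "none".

08:00

Imani ∩ Alice: 07:30-14:00, 18:30-21:00.
Imani ∩ Alice ∩ Erik: 07:30-13:45, 18:30-21:00.
Imani ∩ Alice ∩ Erik ∩ Mateo: 08:00-09:15, 09:30-12:15, 19:15-19:45.
Imani ∩ Alice ∩ Erik ∩ Mateo ∩ Keanu: 08:00-09:15, 09:30-12:15, 19:15-19:45.
Imani ∩ Alice ∩ Erik ∩ Mateo ∩ Keanu ∩ Dana: 08:00-09:15, 09:30-11:15, 19:15-19:30.
The first common window of at least 60 minutes is 08:00-09:15, so the earliest start is 08:00.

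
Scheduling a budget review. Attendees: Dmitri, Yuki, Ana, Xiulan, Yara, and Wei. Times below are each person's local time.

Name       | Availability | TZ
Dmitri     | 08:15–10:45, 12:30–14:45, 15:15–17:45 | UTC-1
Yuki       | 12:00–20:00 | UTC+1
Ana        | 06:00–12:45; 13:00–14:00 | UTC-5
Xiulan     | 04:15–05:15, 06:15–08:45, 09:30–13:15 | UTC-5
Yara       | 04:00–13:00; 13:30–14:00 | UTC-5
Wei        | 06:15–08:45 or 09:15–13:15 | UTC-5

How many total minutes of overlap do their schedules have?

Dmitri in UTC: 09:15-11:45, 13:30-15:45, 16:15-18:45 (add 1h to convert from UTC-1).
Yuki in UTC: 11:00-19:00 (subtract 1h to convert from UTC+1).
Ana in UTC: 11:00-17:45, 18:00-19:00 (add 5h to convert from UTC-5).
Xiulan in UTC: 09:15-10:15, 11:15-13:45, 14:30-18:15 (add 5h to convert from UTC-5).
Yara in UTC: 09:00-18:00, 18:30-19:00 (add 5h to convert from UTC-5).
Wei in UTC: 11:15-13:45, 14:15-18:15 (add 5h to convert from UTC-5).
Dmitri ∩ Yuki: 11:00-11:45, 13:30-15:45, 16:15-18:45.
Dmitri ∩ Yuki ∩ Ana: 11:00-11:45, 13:30-15:45, 16:15-17:45, 18:00-18:45.
Dmitri ∩ Yuki ∩ Ana ∩ Xiulan: 11:15-11:45, 13:30-13:45, 14:30-15:45, 16:15-17:45, 18:00-18:15.
Dmitri ∩ Yuki ∩ Ana ∩ Xiulan ∩ Yara: 11:15-11:45, 13:30-13:45, 14:30-15:45, 16:15-17:45.
Dmitri ∩ Yuki ∩ Ana ∩ Xiulan ∩ Yara ∩ Wei: 11:15-11:45, 13:30-13:45, 14:30-15:45, 16:15-17:45.
Those are the intersection windows.
Summing the common windows: 30 + 15 + 75 + 90 = 210 minutes.

210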